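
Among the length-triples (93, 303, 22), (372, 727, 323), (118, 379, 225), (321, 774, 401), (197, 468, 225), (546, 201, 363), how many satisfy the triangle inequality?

(22,93,303): 22+93 ≤ 303 → not valid
(323,372,727): 323+372 ≤ 727 → not valid
(118,225,379): 118+225 ≤ 379 → not valid
(321,401,774): 321+401 ≤ 774 → not valid
(197,225,468): 197+225 ≤ 468 → not valid
(201,363,546): 201+363 > 546 → valid
1 of the 6 triples forms a triangle.

1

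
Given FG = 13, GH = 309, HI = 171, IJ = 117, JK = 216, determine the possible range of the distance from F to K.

The maximum is all hops collinear in one direction: 13 + 309 + 171 + 117 + 216 = 826.
The longest hop is 309; the others sum to 517. Since 309 ≤ 517, the path can fold back on itself completely, so the minimum distance is 0.

0 ≤ FK ≤ 826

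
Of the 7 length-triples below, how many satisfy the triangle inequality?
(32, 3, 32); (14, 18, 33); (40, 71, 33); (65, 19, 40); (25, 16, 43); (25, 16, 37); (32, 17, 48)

4

(3,32,32): 3+32 > 32 → valid
(14,18,33): 14+18 ≤ 33 → not valid
(33,40,71): 33+40 > 71 → valid
(19,40,65): 19+40 ≤ 65 → not valid
(16,25,43): 16+25 ≤ 43 → not valid
(16,25,37): 16+25 > 37 → valid
(17,32,48): 17+32 > 48 → valid
4 of the 7 triples form a triangle.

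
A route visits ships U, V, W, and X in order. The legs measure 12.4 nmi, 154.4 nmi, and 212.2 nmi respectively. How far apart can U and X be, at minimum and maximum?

45.4 ≤ UX ≤ 379.0 nmi

The maximum is all hops collinear in one direction: 12.4 + 154.4 + 212.2 = 379.0.
The longest hop is 212.2; the others sum to 166.8. Folding the others back against it leaves at least 212.2 − 166.8 = 45.4.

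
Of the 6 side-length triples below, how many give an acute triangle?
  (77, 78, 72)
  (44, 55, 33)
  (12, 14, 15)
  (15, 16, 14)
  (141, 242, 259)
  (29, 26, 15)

(77,78,72): 72²+77² = 11113 > 6084 = 78² → acute
(44,55,33): 33²+44² = 3025 = 55² → right
(12,14,15): 12²+14² = 340 > 225 = 15² → acute
(15,16,14): 14²+15² = 421 > 256 = 16² → acute
(141,242,259): 141²+242² = 78445 > 67081 = 259² → acute
(29,26,15): 15²+26² = 901 > 841 = 29² → acute
5 of the 6 are acute.

5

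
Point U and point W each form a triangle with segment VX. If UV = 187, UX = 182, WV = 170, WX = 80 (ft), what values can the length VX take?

90 < VX < 250

From triangle UVX: |187 − 182| < VX < 187 + 182, i.e. 5 < VX < 369.
From triangle WVX: 90 < VX < 250.
Both must hold, so VX lies in the intersection.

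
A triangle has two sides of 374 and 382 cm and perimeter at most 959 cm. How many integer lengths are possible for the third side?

Triangle inequality: 8 < x < 756. Perimeter ≤ 959 gives x ≤ 959 − 374 − 382 = 203.
So 8 < x ≤ 203; integers 9 through 203: 195 values.

195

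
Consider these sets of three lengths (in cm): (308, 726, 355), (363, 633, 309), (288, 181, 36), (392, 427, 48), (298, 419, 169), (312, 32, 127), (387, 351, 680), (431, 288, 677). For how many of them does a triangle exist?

(308,355,726): 308+355 ≤ 726 → not valid
(309,363,633): 309+363 > 633 → valid
(36,181,288): 36+181 ≤ 288 → not valid
(48,392,427): 48+392 > 427 → valid
(169,298,419): 169+298 > 419 → valid
(32,127,312): 32+127 ≤ 312 → not valid
(351,387,680): 351+387 > 680 → valid
(288,431,677): 288+431 > 677 → valid
5 of the 8 triples form a triangle.

5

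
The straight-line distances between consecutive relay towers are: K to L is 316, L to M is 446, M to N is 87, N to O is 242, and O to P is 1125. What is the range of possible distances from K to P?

34 ≤ KP ≤ 2216

The maximum is all hops collinear in one direction: 316 + 446 + 87 + 242 + 1125 = 2216.
The longest hop is 1125; the others sum to 1091. Folding the others back against it leaves at least 1125 − 1091 = 34.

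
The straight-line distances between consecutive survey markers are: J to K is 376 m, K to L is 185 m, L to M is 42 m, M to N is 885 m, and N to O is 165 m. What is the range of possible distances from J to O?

The maximum is all hops collinear in one direction: 376 + 185 + 42 + 885 + 165 = 1653.
The longest hop is 885; the others sum to 768. Folding the others back against it leaves at least 885 − 768 = 117.

117 ≤ JO ≤ 1653 m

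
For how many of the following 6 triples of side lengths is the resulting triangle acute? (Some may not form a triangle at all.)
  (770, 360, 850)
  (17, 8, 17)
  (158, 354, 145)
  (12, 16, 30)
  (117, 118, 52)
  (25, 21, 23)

(770,360,850): 360²+770² = 722500 = 850² → right
(17,8,17): 8²+17² = 353 > 289 = 17² → acute
(158,354,145): 145+158 ≤ 354, not a triangle
(12,16,30): 12+16 ≤ 30, not a triangle
(117,118,52): 52²+117² = 16393 > 13924 = 118² → acute
(25,21,23): 21²+23² = 970 > 625 = 25² → acute
3 of the 6 are acute.

3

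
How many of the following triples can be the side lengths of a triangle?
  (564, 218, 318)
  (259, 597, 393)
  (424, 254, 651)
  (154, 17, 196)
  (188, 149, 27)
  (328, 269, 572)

3

(218,318,564): 218+318 ≤ 564 → not valid
(259,393,597): 259+393 > 597 → valid
(254,424,651): 254+424 > 651 → valid
(17,154,196): 17+154 ≤ 196 → not valid
(27,149,188): 27+149 ≤ 188 → not valid
(269,328,572): 269+328 > 572 → valid
3 of the 6 triples form a triangle.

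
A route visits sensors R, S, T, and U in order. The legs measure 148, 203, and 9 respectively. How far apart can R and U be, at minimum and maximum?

46 ≤ RU ≤ 360

The maximum is all hops collinear in one direction: 148 + 203 + 9 = 360.
The longest hop is 203; the others sum to 157. Folding the others back against it leaves at least 203 − 157 = 46.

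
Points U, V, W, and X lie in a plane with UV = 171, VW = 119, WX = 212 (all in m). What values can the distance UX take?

The maximum is all hops collinear in one direction: 171 + 119 + 212 = 502.
The longest hop is 212; the others sum to 290. Since 212 ≤ 290, the path can fold back on itself completely, so the minimum distance is 0.

0 ≤ UX ≤ 502 m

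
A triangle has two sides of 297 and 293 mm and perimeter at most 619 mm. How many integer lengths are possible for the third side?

25

Triangle inequality: 4 < x < 590. Perimeter ≤ 619 gives x ≤ 619 − 297 − 293 = 29.
So 4 < x ≤ 29; integers 5 through 29: 25 values.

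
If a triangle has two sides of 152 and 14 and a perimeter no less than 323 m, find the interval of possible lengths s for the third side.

Triangle inequality alone gives 138 < s < 166.
The perimeter condition gives s ≥ 323 − 152 − 14 = 157.
Intersecting the two: 157 ≤ s < 166.

157 ≤ s < 166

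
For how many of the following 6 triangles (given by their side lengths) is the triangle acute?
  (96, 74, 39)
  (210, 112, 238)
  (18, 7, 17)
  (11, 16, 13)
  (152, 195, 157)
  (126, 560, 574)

3

(96,74,39): 39²+74² = 6997 < 9216 = 96² → obtuse
(210,112,238): 112²+210² = 56644 = 238² → right
(18,7,17): 7²+17² = 338 > 324 = 18² → acute
(11,16,13): 11²+13² = 290 > 256 = 16² → acute
(152,195,157): 152²+157² = 47753 > 38025 = 195² → acute
(126,560,574): 126²+560² = 329476 = 574² → right
3 of the 6 are acute.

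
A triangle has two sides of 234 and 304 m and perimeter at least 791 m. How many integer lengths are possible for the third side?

285

Triangle inequality: 70 < x < 538. Perimeter ≥ 791 gives x ≥ 791 − 234 − 304 = 253.
So 253 ≤ x < 538; integers 253 through 537: 285 values.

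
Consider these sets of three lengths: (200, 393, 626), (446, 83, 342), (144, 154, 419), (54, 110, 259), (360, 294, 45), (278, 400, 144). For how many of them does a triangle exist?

(200,393,626): 200+393 ≤ 626 → not valid
(83,342,446): 83+342 ≤ 446 → not valid
(144,154,419): 144+154 ≤ 419 → not valid
(54,110,259): 54+110 ≤ 259 → not valid
(45,294,360): 45+294 ≤ 360 → not valid
(144,278,400): 144+278 > 400 → valid
1 of the 6 triples forms a triangle.

1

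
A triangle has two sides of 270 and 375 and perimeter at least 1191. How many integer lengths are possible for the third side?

Triangle inequality: 105 < x < 645. Perimeter ≥ 1191 gives x ≥ 1191 − 270 − 375 = 546.
So 546 ≤ x < 645; integers 546 through 644: 99 values.

99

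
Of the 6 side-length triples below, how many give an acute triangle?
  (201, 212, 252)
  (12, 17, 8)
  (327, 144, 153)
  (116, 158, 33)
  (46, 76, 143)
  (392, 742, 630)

1

(201,212,252): 201²+212² = 85345 > 63504 = 252² → acute
(12,17,8): 8²+12² = 208 < 289 = 17² → obtuse
(327,144,153): 144+153 ≤ 327, not a triangle
(116,158,33): 33+116 ≤ 158, not a triangle
(46,76,143): 46+76 ≤ 143, not a triangle
(392,742,630): 392²+630² = 550564 = 742² → right
1 of the 6 is acute.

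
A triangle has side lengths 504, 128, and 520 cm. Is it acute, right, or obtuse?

right

Compare the square of the longest side to the sum of squares of the other two: 128² + 504² = 270400 = 520².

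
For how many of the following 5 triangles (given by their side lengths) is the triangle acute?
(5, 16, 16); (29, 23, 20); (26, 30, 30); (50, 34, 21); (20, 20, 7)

4

(5,16,16): 5²+16² = 281 > 256 = 16² → acute
(29,23,20): 20²+23² = 929 > 841 = 29² → acute
(26,30,30): 26²+30² = 1576 > 900 = 30² → acute
(50,34,21): 21²+34² = 1597 < 2500 = 50² → obtuse
(20,20,7): 7²+20² = 449 > 400 = 20² → acute
4 of the 5 are acute.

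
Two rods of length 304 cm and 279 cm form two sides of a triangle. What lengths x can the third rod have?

By the triangle inequality, x must be less than 304 + 279 = 583 and greater than |304 − 279| = 25.

25 < x < 583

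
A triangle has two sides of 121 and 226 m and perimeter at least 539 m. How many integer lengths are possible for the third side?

155

Triangle inequality: 105 < x < 347. Perimeter ≥ 539 gives x ≥ 539 − 121 − 226 = 192.
So 192 ≤ x < 347; integers 192 through 346: 155 values.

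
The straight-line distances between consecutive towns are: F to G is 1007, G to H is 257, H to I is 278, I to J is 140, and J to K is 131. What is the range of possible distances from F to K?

The maximum is all hops collinear in one direction: 1007 + 257 + 278 + 140 + 131 = 1813.
The longest hop is 1007; the others sum to 806. Folding the others back against it leaves at least 1007 − 806 = 201.

201 ≤ FK ≤ 1813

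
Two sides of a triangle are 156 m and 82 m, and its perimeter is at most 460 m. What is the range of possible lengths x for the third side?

74 < x ≤ 222

Triangle inequality alone gives 74 < x < 238.
The perimeter condition gives x ≤ 460 − 156 − 82 = 222.
Intersecting the two: 74 < x ≤ 222.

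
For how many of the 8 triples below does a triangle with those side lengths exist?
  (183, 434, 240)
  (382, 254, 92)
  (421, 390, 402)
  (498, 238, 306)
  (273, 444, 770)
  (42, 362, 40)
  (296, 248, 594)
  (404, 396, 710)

3

(183,240,434): 183+240 ≤ 434 → not valid
(92,254,382): 92+254 ≤ 382 → not valid
(390,402,421): 390+402 > 421 → valid
(238,306,498): 238+306 > 498 → valid
(273,444,770): 273+444 ≤ 770 → not valid
(40,42,362): 40+42 ≤ 362 → not valid
(248,296,594): 248+296 ≤ 594 → not valid
(396,404,710): 396+404 > 710 → valid
3 of the 8 triples form a triangle.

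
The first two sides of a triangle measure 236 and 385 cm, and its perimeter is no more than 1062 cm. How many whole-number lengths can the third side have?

Triangle inequality: 149 < x < 621. Perimeter ≤ 1062 gives x ≤ 1062 − 236 − 385 = 441.
So 149 < x ≤ 441; integers 150 through 441: 292 values.

292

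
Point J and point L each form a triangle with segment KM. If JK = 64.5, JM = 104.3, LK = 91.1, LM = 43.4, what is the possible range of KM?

From triangle JKM: |64.5 − 104.3| < KM < 64.5 + 104.3, i.e. 39.8 < KM < 168.8.
From triangle LKM: 47.7 < KM < 134.5.
Both must hold, so KM lies in the intersection.

47.7 < KM < 134.5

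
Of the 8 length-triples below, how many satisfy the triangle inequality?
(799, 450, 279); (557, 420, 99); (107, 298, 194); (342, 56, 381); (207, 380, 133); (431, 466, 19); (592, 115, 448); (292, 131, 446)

2

(279,450,799): 279+450 ≤ 799 → not valid
(99,420,557): 99+420 ≤ 557 → not valid
(107,194,298): 107+194 > 298 → valid
(56,342,381): 56+342 > 381 → valid
(133,207,380): 133+207 ≤ 380 → not valid
(19,431,466): 19+431 ≤ 466 → not valid
(115,448,592): 115+448 ≤ 592 → not valid
(131,292,446): 131+292 ≤ 446 → not valid
2 of the 8 triples form a triangle.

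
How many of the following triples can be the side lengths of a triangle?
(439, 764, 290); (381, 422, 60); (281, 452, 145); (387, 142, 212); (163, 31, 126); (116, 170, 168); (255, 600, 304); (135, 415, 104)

(290,439,764): 290+439 ≤ 764 → not valid
(60,381,422): 60+381 > 422 → valid
(145,281,452): 145+281 ≤ 452 → not valid
(142,212,387): 142+212 ≤ 387 → not valid
(31,126,163): 31+126 ≤ 163 → not valid
(116,168,170): 116+168 > 170 → valid
(255,304,600): 255+304 ≤ 600 → not valid
(104,135,415): 104+135 ≤ 415 → not valid
2 of the 8 triples form a triangle.

2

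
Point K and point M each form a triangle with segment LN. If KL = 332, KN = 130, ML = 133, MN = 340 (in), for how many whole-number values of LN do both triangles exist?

254

From triangle KLN: 202 < LN < 462.
From triangle MLN: 207 < LN < 473.
Intersection: 207 < LN < 462, so integers 208 through 461: 254 values.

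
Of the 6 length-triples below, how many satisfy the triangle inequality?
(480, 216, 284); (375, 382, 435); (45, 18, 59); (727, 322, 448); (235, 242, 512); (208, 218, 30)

5

(216,284,480): 216+284 > 480 → valid
(375,382,435): 375+382 > 435 → valid
(18,45,59): 18+45 > 59 → valid
(322,448,727): 322+448 > 727 → valid
(235,242,512): 235+242 ≤ 512 → not valid
(30,208,218): 30+208 > 218 → valid
5 of the 6 triples form a triangle.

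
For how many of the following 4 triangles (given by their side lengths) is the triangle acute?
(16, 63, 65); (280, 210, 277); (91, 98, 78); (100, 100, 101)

3

(16,63,65): 16²+63² = 4225 = 65² → right
(280,210,277): 210²+277² = 120829 > 78400 = 280² → acute
(91,98,78): 78²+91² = 14365 > 9604 = 98² → acute
(100,100,101): 100²+100² = 20000 > 10201 = 101² → acute
3 of the 4 are acute.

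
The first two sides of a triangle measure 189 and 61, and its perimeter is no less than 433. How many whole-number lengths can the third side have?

Triangle inequality: 128 < x < 250. Perimeter ≥ 433 gives x ≥ 433 − 189 − 61 = 183.
So 183 ≤ x < 250; integers 183 through 249: 67 values.

67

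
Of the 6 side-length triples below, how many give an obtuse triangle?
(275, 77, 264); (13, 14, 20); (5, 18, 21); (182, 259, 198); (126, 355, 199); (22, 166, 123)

(275,77,264): 77²+264² = 75625 = 275² → right
(13,14,20): 13²+14² = 365 < 400 = 20² → obtuse
(5,18,21): 5²+18² = 349 < 441 = 21² → obtuse
(182,259,198): 182²+198² = 72328 > 67081 = 259² → acute
(126,355,199): 126+199 ≤ 355, not a triangle
(22,166,123): 22+123 ≤ 166, not a triangle
2 of the 6 are obtuse.

2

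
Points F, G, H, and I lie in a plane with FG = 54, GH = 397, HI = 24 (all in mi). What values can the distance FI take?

The maximum is all hops collinear in one direction: 54 + 397 + 24 = 475.
The longest hop is 397; the others sum to 78. Folding the others back against it leaves at least 397 − 78 = 319.

319 ≤ FI ≤ 475 mi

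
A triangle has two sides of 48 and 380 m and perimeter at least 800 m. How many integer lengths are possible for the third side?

56

Triangle inequality: 332 < x < 428. Perimeter ≥ 800 gives x ≥ 800 − 48 − 380 = 372.
So 372 ≤ x < 428; integers 372 through 427: 56 values.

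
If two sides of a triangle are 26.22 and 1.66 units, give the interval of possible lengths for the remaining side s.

24.56 < s < 27.88 (units)

By the triangle inequality, s must be less than 26.22 + 1.66 = 27.88 and greater than |26.22 − 1.66| = 24.56.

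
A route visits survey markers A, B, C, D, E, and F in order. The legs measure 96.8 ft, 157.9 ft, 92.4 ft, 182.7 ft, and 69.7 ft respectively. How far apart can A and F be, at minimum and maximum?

The maximum is all hops collinear in one direction: 96.8 + 157.9 + 92.4 + 182.7 + 69.7 = 599.5.
The longest hop is 182.7; the others sum to 416.8. Since 182.7 ≤ 416.8, the path can fold back on itself completely, so the minimum distance is 0.

0 ≤ AF ≤ 599.5 ft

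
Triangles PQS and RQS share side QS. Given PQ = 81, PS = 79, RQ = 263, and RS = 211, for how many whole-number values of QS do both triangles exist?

107

From triangle PQS: 2 < QS < 160.
From triangle RQS: 52 < QS < 474.
Intersection: 52 < QS < 160, so integers 53 through 159: 107 values.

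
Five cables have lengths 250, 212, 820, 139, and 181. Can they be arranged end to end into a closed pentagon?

No

For a pentagon, each side must be shorter than the sum of the others.
Here the longest side is 820, but the remaining 4 sides sum to only 782.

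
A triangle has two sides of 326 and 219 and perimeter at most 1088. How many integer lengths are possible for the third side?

Triangle inequality: 107 < x < 545. Perimeter ≤ 1088 gives x ≤ 1088 − 326 − 219 = 543.
So 107 < x ≤ 543; integers 108 through 543: 436 values.

436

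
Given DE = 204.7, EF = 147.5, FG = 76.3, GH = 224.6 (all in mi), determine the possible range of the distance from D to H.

0 ≤ DH ≤ 653.1 mi

The maximum is all hops collinear in one direction: 204.7 + 147.5 + 76.3 + 224.6 = 653.1.
The longest hop is 224.6; the others sum to 428.5. Since 224.6 ≤ 428.5, the path can fold back on itself completely, so the minimum distance is 0.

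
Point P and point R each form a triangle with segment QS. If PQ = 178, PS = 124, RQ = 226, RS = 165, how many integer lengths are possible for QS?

240

From triangle PQS: 54 < QS < 302.
From triangle RQS: 61 < QS < 391.
Intersection: 61 < QS < 302, so integers 62 through 301: 240 values.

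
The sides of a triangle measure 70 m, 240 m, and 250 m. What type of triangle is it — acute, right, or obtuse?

Compare the square of the longest side to the sum of squares of the other two: 70² + 240² = 62500 = 250².

right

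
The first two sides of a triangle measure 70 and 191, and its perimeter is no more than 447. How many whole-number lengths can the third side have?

65

Triangle inequality: 121 < x < 261. Perimeter ≤ 447 gives x ≤ 447 − 70 − 191 = 186.
So 121 < x ≤ 186; integers 122 through 186: 65 values.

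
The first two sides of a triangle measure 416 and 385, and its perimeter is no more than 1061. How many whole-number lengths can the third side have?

Triangle inequality: 31 < x < 801. Perimeter ≤ 1061 gives x ≤ 1061 − 416 − 385 = 260.
So 31 < x ≤ 260; integers 32 through 260: 229 values.

229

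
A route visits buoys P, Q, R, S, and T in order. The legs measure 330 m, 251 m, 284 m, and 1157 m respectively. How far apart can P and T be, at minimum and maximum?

292 ≤ PT ≤ 2022 m

The maximum is all hops collinear in one direction: 330 + 251 + 284 + 1157 = 2022.
The longest hop is 1157; the others sum to 865. Folding the others back against it leaves at least 1157 − 865 = 292.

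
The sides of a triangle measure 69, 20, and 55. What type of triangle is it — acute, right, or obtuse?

Compare the square of the longest side to the sum of squares of the other two: 20² + 55² = 3425 < 4761 = 69².

obtuse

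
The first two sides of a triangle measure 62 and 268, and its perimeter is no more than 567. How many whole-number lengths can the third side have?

31

Triangle inequality: 206 < x < 330. Perimeter ≤ 567 gives x ≤ 567 − 62 − 268 = 237.
So 206 < x ≤ 237; integers 207 through 237: 31 values.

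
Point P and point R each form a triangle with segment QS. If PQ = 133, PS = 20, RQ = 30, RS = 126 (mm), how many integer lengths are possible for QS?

From triangle PQS: 113 < QS < 153.
From triangle RQS: 96 < QS < 156.
Intersection: 113 < QS < 153, so integers 114 through 152: 39 values.

39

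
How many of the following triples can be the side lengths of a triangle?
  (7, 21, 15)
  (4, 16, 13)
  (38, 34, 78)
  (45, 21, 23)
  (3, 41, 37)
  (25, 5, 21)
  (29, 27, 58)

(7,15,21): 7+15 > 21 → valid
(4,13,16): 4+13 > 16 → valid
(34,38,78): 34+38 ≤ 78 → not valid
(21,23,45): 21+23 ≤ 45 → not valid
(3,37,41): 3+37 ≤ 41 → not valid
(5,21,25): 5+21 > 25 → valid
(27,29,58): 27+29 ≤ 58 → not valid
3 of the 7 triples form a triangle.

3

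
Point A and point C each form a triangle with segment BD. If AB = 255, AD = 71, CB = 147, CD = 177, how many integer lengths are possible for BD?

From triangle ABD: 184 < BD < 326.
From triangle CBD: 30 < BD < 324.
Intersection: 184 < BD < 324, so integers 185 through 323: 139 values.

139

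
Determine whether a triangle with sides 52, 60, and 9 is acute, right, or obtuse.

Compare the square of the longest side to the sum of squares of the other two: 9² + 52² = 2785 < 3600 = 60².

obtuse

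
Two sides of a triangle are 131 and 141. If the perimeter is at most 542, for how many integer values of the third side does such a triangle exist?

Triangle inequality: 10 < x < 272. Perimeter ≤ 542 gives x ≤ 542 − 131 − 141 = 270.
So 10 < x ≤ 270; integers 11 through 270: 260 values.

260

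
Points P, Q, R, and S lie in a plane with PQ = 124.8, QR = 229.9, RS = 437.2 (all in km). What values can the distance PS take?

82.5 ≤ PS ≤ 791.9 km

The maximum is all hops collinear in one direction: 124.8 + 229.9 + 437.2 = 791.9.
The longest hop is 437.2; the others sum to 354.7. Folding the others back against it leaves at least 437.2 − 354.7 = 82.5.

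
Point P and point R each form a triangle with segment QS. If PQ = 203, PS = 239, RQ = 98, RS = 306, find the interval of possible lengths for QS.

208 < QS < 404

From triangle PQS: |203 − 239| < QS < 203 + 239, i.e. 36 < QS < 442.
From triangle RQS: 208 < QS < 404.
Both must hold, so QS lies in the intersection.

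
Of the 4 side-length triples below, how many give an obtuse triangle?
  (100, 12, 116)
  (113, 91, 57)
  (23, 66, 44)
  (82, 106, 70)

2

(100,12,116): 12+100 ≤ 116, not a triangle
(113,91,57): 57²+91² = 11530 < 12769 = 113² → obtuse
(23,66,44): 23²+44² = 2465 < 4356 = 66² → obtuse
(82,106,70): 70²+82² = 11624 > 11236 = 106² → acute
2 of the 4 are obtuse.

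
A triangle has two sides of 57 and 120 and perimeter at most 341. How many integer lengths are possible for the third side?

101

Triangle inequality: 63 < x < 177. Perimeter ≤ 341 gives x ≤ 341 − 57 − 120 = 164.
So 63 < x ≤ 164; integers 64 through 164: 101 values.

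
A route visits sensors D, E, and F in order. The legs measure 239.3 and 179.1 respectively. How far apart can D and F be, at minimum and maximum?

60.2 ≤ DF ≤ 418.4

By the triangle inequality, |239.3 − 179.1| ≤ DF ≤ 239.3 + 179.1.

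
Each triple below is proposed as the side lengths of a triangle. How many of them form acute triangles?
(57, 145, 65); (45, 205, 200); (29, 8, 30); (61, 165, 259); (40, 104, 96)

1

(57,145,65): 57+65 ≤ 145, not a triangle
(45,205,200): 45²+200² = 42025 = 205² → right
(29,8,30): 8²+29² = 905 > 900 = 30² → acute
(61,165,259): 61+165 ≤ 259, not a triangle
(40,104,96): 40²+96² = 10816 = 104² → right
1 of the 5 is acute.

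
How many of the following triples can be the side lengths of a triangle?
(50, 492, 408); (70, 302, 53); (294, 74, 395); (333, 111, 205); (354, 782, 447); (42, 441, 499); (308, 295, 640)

1

(50,408,492): 50+408 ≤ 492 → not valid
(53,70,302): 53+70 ≤ 302 → not valid
(74,294,395): 74+294 ≤ 395 → not valid
(111,205,333): 111+205 ≤ 333 → not valid
(354,447,782): 354+447 > 782 → valid
(42,441,499): 42+441 ≤ 499 → not valid
(295,308,640): 295+308 ≤ 640 → not valid
1 of the 7 triples forms a triangle.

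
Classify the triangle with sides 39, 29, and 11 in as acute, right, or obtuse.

obtuse

Compare the square of the longest side to the sum of squares of the other two: 11² + 29² = 962 < 1521 = 39².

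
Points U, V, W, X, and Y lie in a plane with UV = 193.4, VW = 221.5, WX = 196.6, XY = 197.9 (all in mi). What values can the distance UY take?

The maximum is all hops collinear in one direction: 193.4 + 221.5 + 196.6 + 197.9 = 809.4.
The longest hop is 221.5; the others sum to 587.9. Since 221.5 ≤ 587.9, the path can fold back on itself completely, so the minimum distance is 0.

0 ≤ UY ≤ 809.4 mi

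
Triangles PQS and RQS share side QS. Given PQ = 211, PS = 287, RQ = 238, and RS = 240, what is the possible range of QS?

From triangle PQS: |211 − 287| < QS < 211 + 287, i.e. 76 < QS < 498.
From triangle RQS: 2 < QS < 478.
Both must hold, so QS lies in the intersection.

76 < QS < 478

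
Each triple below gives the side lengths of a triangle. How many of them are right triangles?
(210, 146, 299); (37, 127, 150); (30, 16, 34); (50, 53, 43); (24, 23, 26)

(210,146,299): 146²+210² = 65416 < 89401 = 299² → obtuse
(37,127,150): 37²+127² = 17498 < 22500 = 150² → obtuse
(30,16,34): 16²+30² = 1156 = 34² → right
(50,53,43): 43²+50² = 4349 > 2809 = 53² → acute
(24,23,26): 23²+24² = 1105 > 676 = 26² → acute
1 of the 5 is right.

1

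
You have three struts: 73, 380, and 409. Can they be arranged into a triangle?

Yes

The longest side is 409, and the other two sum to 453.
Since 453 > 409, the triangle inequality holds.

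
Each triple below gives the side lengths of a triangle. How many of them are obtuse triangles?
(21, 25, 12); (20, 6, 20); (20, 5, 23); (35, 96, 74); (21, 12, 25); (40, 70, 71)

4

(21,25,12): 12²+21² = 585 < 625 = 25² → obtuse
(20,6,20): 6²+20² = 436 > 400 = 20² → acute
(20,5,23): 5²+20² = 425 < 529 = 23² → obtuse
(35,96,74): 35²+74² = 6701 < 9216 = 96² → obtuse
(21,12,25): 12²+21² = 585 < 625 = 25² → obtuse
(40,70,71): 40²+70² = 6500 > 5041 = 71² → acute
4 of the 6 are obtuse.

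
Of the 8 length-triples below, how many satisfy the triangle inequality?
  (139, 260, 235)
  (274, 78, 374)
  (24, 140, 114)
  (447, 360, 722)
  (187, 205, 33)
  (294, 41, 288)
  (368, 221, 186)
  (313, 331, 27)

(139,235,260): 139+235 > 260 → valid
(78,274,374): 78+274 ≤ 374 → not valid
(24,114,140): 24+114 ≤ 140 → not valid
(360,447,722): 360+447 > 722 → valid
(33,187,205): 33+187 > 205 → valid
(41,288,294): 41+288 > 294 → valid
(186,221,368): 186+221 > 368 → valid
(27,313,331): 27+313 > 331 → valid
6 of the 8 triples form a triangle.

6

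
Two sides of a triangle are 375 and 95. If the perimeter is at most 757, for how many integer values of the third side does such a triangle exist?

7

Triangle inequality: 280 < x < 470. Perimeter ≤ 757 gives x ≤ 757 − 375 − 95 = 287.
So 280 < x ≤ 287; integers 281 through 287: 7 values.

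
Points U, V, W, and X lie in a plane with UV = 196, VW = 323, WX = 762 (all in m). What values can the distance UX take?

The maximum is all hops collinear in one direction: 196 + 323 + 762 = 1281.
The longest hop is 762; the others sum to 519. Folding the others back against it leaves at least 762 − 519 = 243.

243 ≤ UX ≤ 1281 m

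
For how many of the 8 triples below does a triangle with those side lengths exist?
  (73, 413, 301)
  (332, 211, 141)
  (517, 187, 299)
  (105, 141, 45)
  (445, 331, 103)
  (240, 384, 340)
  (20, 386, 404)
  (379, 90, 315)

5

(73,301,413): 73+301 ≤ 413 → not valid
(141,211,332): 141+211 > 332 → valid
(187,299,517): 187+299 ≤ 517 → not valid
(45,105,141): 45+105 > 141 → valid
(103,331,445): 103+331 ≤ 445 → not valid
(240,340,384): 240+340 > 384 → valid
(20,386,404): 20+386 > 404 → valid
(90,315,379): 90+315 > 379 → valid
5 of the 8 triples form a triangle.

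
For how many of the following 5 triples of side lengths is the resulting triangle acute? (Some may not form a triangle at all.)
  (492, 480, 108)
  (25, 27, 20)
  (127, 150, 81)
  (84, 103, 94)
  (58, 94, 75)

4

(492,480,108): 108²+480² = 242064 = 492² → right
(25,27,20): 20²+25² = 1025 > 729 = 27² → acute
(127,150,81): 81²+127² = 22690 > 22500 = 150² → acute
(84,103,94): 84²+94² = 15892 > 10609 = 103² → acute
(58,94,75): 58²+75² = 8989 > 8836 = 94² → acute
4 of the 5 are acute.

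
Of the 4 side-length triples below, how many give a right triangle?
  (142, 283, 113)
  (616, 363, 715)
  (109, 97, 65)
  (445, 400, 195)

(142,283,113): 113+142 ≤ 283, not a triangle
(616,363,715): 363²+616² = 511225 = 715² → right
(109,97,65): 65²+97² = 13634 > 11881 = 109² → acute
(445,400,195): 195²+400² = 198025 = 445² → right
2 of the 4 are right.

2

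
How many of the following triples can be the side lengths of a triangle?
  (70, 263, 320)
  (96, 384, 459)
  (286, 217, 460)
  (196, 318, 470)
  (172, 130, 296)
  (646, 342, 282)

(70,263,320): 70+263 > 320 → valid
(96,384,459): 96+384 > 459 → valid
(217,286,460): 217+286 > 460 → valid
(196,318,470): 196+318 > 470 → valid
(130,172,296): 130+172 > 296 → valid
(282,342,646): 282+342 ≤ 646 → not valid
5 of the 6 triples form a triangle.

5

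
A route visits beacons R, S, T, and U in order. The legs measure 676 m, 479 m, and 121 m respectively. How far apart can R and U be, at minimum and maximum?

The maximum is all hops collinear in one direction: 676 + 479 + 121 = 1276.
The longest hop is 676; the others sum to 600. Folding the others back against it leaves at least 676 − 600 = 76.

76 ≤ RU ≤ 1276 m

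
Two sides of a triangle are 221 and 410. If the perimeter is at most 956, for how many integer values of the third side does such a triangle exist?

Triangle inequality: 189 < x < 631. Perimeter ≤ 956 gives x ≤ 956 − 221 − 410 = 325.
So 189 < x ≤ 325; integers 190 through 325: 136 values.

136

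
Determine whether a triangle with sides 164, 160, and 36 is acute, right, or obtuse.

right

Compare the square of the longest side to the sum of squares of the other two: 36² + 160² = 26896 = 164².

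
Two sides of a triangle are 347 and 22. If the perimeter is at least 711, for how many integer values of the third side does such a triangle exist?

27

Triangle inequality: 325 < x < 369. Perimeter ≥ 711 gives x ≥ 711 − 347 − 22 = 342.
So 342 ≤ x < 369; integers 342 through 368: 27 values.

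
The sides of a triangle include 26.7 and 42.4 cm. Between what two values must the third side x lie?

15.7 < x < 69.1 (cm)

By the triangle inequality, x must be less than 26.7 + 42.4 = 69.1 and greater than |26.7 − 42.4| = 15.7.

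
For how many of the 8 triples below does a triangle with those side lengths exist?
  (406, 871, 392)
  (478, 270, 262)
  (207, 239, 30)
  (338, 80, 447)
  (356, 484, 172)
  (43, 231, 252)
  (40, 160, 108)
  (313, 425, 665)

(392,406,871): 392+406 ≤ 871 → not valid
(262,270,478): 262+270 > 478 → valid
(30,207,239): 30+207 ≤ 239 → not valid
(80,338,447): 80+338 ≤ 447 → not valid
(172,356,484): 172+356 > 484 → valid
(43,231,252): 43+231 > 252 → valid
(40,108,160): 40+108 ≤ 160 → not valid
(313,425,665): 313+425 > 665 → valid
4 of the 8 triples form a triangle.

4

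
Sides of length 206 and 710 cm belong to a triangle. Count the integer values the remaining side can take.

411

The third side lies in the open interval (504, 916).
Integers from 505 to 915 inclusive: 915 − 505 + 1 = 411.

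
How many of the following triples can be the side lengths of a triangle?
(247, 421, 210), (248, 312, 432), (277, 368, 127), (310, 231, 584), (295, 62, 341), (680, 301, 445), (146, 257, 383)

(210,247,421): 210+247 > 421 → valid
(248,312,432): 248+312 > 432 → valid
(127,277,368): 127+277 > 368 → valid
(231,310,584): 231+310 ≤ 584 → not valid
(62,295,341): 62+295 > 341 → valid
(301,445,680): 301+445 > 680 → valid
(146,257,383): 146+257 > 383 → valid
6 of the 7 triples form a triangle.

6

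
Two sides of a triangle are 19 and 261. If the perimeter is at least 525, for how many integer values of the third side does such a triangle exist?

Triangle inequality: 242 < x < 280. Perimeter ≥ 525 gives x ≥ 525 − 19 − 261 = 245.
So 245 ≤ x < 280; integers 245 through 279: 35 values.

35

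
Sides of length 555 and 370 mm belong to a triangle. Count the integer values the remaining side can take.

739

The third side lies in the open interval (185, 925).
Integers from 186 to 924 inclusive: 924 − 186 + 1 = 739.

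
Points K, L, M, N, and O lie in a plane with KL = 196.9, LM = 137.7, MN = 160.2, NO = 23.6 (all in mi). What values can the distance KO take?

0 ≤ KO ≤ 518.4 mi

The maximum is all hops collinear in one direction: 196.9 + 137.7 + 160.2 + 23.6 = 518.4.
The longest hop is 196.9; the others sum to 321.5. Since 196.9 ≤ 321.5, the path can fold back on itself completely, so the minimum distance is 0.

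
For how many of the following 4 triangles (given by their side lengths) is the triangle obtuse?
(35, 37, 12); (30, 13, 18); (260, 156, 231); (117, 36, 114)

1

(35,37,12): 12²+35² = 1369 = 37² → right
(30,13,18): 13²+18² = 493 < 900 = 30² → obtuse
(260,156,231): 156²+231² = 77697 > 67600 = 260² → acute
(117,36,114): 36²+114² = 14292 > 13689 = 117² → acute
1 of the 4 is obtuse.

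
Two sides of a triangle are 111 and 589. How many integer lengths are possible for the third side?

221

The third side lies in the open interval (478, 700).
Integers from 479 to 699 inclusive: 699 − 479 + 1 = 221.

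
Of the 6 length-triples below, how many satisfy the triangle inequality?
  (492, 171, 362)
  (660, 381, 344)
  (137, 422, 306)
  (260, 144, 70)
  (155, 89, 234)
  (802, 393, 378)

(171,362,492): 171+362 > 492 → valid
(344,381,660): 344+381 > 660 → valid
(137,306,422): 137+306 > 422 → valid
(70,144,260): 70+144 ≤ 260 → not valid
(89,155,234): 89+155 > 234 → valid
(378,393,802): 378+393 ≤ 802 → not valid
4 of the 6 triples form a triangle.

4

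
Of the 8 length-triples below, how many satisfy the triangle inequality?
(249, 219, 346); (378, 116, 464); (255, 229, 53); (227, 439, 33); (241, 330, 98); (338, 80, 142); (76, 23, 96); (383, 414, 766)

6

(219,249,346): 219+249 > 346 → valid
(116,378,464): 116+378 > 464 → valid
(53,229,255): 53+229 > 255 → valid
(33,227,439): 33+227 ≤ 439 → not valid
(98,241,330): 98+241 > 330 → valid
(80,142,338): 80+142 ≤ 338 → not valid
(23,76,96): 23+76 > 96 → valid
(383,414,766): 383+414 > 766 → valid
6 of the 8 triples form a triangle.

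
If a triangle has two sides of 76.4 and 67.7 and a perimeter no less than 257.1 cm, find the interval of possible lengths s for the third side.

Triangle inequality alone gives 8.7 < s < 144.1.
The perimeter condition gives s ≥ 257.1 − 76.4 − 67.7 = 113.0.
Intersecting the two: 113.0 ≤ s < 144.1.

113.0 ≤ s < 144.1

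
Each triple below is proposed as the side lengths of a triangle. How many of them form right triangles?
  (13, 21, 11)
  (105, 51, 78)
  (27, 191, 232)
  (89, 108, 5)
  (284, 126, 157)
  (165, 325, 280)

1

(13,21,11): 11²+13² = 290 < 441 = 21² → obtuse
(105,51,78): 51²+78² = 8685 < 11025 = 105² → obtuse
(27,191,232): 27+191 ≤ 232, not a triangle
(89,108,5): 5+89 ≤ 108, not a triangle
(284,126,157): 126+157 ≤ 284, not a triangle
(165,325,280): 165²+280² = 105625 = 325² → right
1 of the 6 is right.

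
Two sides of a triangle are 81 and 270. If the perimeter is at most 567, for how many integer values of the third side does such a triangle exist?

Triangle inequality: 189 < x < 351. Perimeter ≤ 567 gives x ≤ 567 − 81 − 270 = 216.
So 189 < x ≤ 216; integers 190 through 216: 27 values.

27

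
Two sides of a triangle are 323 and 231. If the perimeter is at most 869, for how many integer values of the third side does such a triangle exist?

223

Triangle inequality: 92 < x < 554. Perimeter ≤ 869 gives x ≤ 869 − 323 − 231 = 315.
So 92 < x ≤ 315; integers 93 through 315: 223 values.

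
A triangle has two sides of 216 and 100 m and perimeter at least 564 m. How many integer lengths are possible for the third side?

68

Triangle inequality: 116 < x < 316. Perimeter ≥ 564 gives x ≥ 564 − 216 − 100 = 248.
So 248 ≤ x < 316; integers 248 through 315: 68 values.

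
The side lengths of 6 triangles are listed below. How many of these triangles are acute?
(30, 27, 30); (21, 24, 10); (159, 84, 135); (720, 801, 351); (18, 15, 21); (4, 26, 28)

(30,27,30): 27²+30² = 1629 > 900 = 30² → acute
(21,24,10): 10²+21² = 541 < 576 = 24² → obtuse
(159,84,135): 84²+135² = 25281 = 159² → right
(720,801,351): 351²+720² = 641601 = 801² → right
(18,15,21): 15²+18² = 549 > 441 = 21² → acute
(4,26,28): 4²+26² = 692 < 784 = 28² → obtuse
2 of the 6 are acute.

2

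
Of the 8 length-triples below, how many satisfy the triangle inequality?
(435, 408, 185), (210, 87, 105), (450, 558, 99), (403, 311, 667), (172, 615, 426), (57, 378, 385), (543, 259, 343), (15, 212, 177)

(185,408,435): 185+408 > 435 → valid
(87,105,210): 87+105 ≤ 210 → not valid
(99,450,558): 99+450 ≤ 558 → not valid
(311,403,667): 311+403 > 667 → valid
(172,426,615): 172+426 ≤ 615 → not valid
(57,378,385): 57+378 > 385 → valid
(259,343,543): 259+343 > 543 → valid
(15,177,212): 15+177 ≤ 212 → not valid
4 of the 8 triples form a triangle.

4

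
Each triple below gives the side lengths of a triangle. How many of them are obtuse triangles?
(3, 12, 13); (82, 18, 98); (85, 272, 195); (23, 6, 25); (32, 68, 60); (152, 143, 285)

(3,12,13): 3²+12² = 153 < 169 = 13² → obtuse
(82,18,98): 18²+82² = 7048 < 9604 = 98² → obtuse
(85,272,195): 85²+195² = 45250 < 73984 = 272² → obtuse
(23,6,25): 6²+23² = 565 < 625 = 25² → obtuse
(32,68,60): 32²+60² = 4624 = 68² → right
(152,143,285): 143²+152² = 43553 < 81225 = 285² → obtuse
5 of the 6 are obtuse.

5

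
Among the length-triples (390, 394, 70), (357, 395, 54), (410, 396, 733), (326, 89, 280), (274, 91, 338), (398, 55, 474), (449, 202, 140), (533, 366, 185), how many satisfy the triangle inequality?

6

(70,390,394): 70+390 > 394 → valid
(54,357,395): 54+357 > 395 → valid
(396,410,733): 396+410 > 733 → valid
(89,280,326): 89+280 > 326 → valid
(91,274,338): 91+274 > 338 → valid
(55,398,474): 55+398 ≤ 474 → not valid
(140,202,449): 140+202 ≤ 449 → not valid
(185,366,533): 185+366 > 533 → valid
6 of the 8 triples form a triangle.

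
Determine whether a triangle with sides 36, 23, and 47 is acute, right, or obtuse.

Compare the square of the longest side to the sum of squares of the other two: 23² + 36² = 1825 < 2209 = 47².

obtuse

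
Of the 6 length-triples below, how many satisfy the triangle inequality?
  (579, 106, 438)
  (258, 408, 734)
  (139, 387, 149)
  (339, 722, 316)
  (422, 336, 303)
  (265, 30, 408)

1

(106,438,579): 106+438 ≤ 579 → not valid
(258,408,734): 258+408 ≤ 734 → not valid
(139,149,387): 139+149 ≤ 387 → not valid
(316,339,722): 316+339 ≤ 722 → not valid
(303,336,422): 303+336 > 422 → valid
(30,265,408): 30+265 ≤ 408 → not valid
1 of the 6 triples forms a triangle.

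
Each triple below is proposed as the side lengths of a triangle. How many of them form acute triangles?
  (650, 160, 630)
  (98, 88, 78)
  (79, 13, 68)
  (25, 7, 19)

(650,160,630): 160²+630² = 422500 = 650² → right
(98,88,78): 78²+88² = 13828 > 9604 = 98² → acute
(79,13,68): 13²+68² = 4793 < 6241 = 79² → obtuse
(25,7,19): 7²+19² = 410 < 625 = 25² → obtuse
1 of the 4 is acute.

1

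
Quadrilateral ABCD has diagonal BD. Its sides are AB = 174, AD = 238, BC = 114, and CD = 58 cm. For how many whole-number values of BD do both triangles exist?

From triangle ABD: 64 < BD < 412.
From triangle CBD: 56 < BD < 172.
Intersection: 64 < BD < 172, so integers 65 through 171: 107 values.

107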